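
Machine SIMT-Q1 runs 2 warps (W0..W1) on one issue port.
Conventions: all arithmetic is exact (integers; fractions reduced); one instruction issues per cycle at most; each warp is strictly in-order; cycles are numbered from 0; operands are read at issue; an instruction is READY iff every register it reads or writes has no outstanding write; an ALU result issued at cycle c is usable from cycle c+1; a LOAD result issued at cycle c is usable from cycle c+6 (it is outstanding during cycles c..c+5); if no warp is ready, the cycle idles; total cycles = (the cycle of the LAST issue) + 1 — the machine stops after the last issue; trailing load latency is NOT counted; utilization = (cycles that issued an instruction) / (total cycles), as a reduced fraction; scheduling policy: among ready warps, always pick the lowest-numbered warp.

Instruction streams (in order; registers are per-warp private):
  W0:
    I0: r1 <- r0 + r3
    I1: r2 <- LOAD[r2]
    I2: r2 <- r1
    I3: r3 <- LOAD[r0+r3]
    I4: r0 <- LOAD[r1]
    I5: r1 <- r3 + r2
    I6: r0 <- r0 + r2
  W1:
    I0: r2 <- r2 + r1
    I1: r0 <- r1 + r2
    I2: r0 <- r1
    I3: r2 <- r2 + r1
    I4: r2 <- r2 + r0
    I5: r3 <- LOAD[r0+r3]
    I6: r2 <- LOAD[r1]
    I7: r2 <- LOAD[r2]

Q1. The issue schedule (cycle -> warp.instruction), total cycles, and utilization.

cycle 0: W0.I0
cycle 1: W0.I1
cycle 2: W1.I0
cycle 3: W1.I1
cycle 4: W1.I2
cycle 5: W1.I3
cycle 6: W1.I4
cycle 7: W0.I2
cycle 8: W0.I3
cycle 9: W0.I4
cycle 10: W1.I5
cycle 11: W1.I6
cycle 12: idle
cycle 13: idle
cycle 14: W0.I5
cycle 15: W0.I6
cycle 16: idle
cycle 17: W1.I7

Answer: 18 cycles, utilization 5/6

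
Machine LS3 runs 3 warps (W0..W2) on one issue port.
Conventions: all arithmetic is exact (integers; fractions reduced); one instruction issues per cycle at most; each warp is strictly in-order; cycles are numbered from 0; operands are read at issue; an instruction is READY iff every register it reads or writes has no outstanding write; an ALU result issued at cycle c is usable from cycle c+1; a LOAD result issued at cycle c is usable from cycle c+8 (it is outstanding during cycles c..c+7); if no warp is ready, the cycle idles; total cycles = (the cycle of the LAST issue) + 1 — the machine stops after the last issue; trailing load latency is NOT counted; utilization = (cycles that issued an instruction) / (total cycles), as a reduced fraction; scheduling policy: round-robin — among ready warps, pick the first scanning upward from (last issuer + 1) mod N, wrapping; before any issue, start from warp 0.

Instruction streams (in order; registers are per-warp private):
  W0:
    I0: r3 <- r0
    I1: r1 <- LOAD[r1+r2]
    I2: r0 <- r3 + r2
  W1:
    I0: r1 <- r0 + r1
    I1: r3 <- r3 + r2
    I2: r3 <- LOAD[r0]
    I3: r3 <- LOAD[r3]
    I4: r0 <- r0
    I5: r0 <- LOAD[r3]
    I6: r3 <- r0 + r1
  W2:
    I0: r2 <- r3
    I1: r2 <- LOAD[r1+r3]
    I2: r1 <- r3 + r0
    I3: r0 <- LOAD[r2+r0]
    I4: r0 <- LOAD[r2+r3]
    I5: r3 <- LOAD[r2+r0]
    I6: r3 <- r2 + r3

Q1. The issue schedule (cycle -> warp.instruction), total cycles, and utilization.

cycle 0: W0.I0
cycle 1: W1.I0
cycle 2: W2.I0
cycle 3: W0.I1
cycle 4: W1.I1
cycle 5: W2.I1
cycle 6: W0.I2
cycle 7: W1.I2
cycle 8: W2.I2
cycle 9: idle
cycle 10: idle
cycle 11: idle
cycle 12: idle
cycle 13: W2.I3
cycle 14: idle
cycle 15: W1.I3
cycle 16: W1.I4
cycle 17: idle
cycle 18: idle
cycle 19: idle
cycle 20: idle
cycle 21: W2.I4
cycle 22: idle
cycle 23: W1.I5
cycle 24: idle
cycle 25: idle
cycle 26: idle
cycle 27: idle
cycle 28: idle
cycle 29: W2.I5
cycle 30: idle
cycle 31: W1.I6
cycle 32: idle
cycle 33: idle
cycle 34: idle
cycle 35: idle
cycle 36: idle
cycle 37: W2.I6

Answer: 38 cycles, utilization 17/38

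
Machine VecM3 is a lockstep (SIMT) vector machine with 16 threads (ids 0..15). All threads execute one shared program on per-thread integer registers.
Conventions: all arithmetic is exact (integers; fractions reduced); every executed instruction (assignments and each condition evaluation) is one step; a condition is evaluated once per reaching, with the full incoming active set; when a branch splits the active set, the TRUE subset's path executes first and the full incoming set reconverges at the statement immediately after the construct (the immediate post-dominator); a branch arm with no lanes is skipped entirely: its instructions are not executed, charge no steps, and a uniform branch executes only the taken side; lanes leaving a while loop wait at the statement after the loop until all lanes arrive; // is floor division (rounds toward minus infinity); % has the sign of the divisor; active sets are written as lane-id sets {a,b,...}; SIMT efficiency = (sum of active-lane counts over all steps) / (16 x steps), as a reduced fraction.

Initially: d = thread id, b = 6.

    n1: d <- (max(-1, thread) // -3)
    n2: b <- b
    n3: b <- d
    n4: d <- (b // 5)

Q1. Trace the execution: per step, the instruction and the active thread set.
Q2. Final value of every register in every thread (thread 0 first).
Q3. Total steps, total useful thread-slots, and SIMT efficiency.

step 0: d <- (max(-1, thread) // -3) {0,1,2,3,4,5,6,7,8,9,10,11,12,13,14,15}
step 1: b <- b                       {0,1,2,3,4,5,6,7,8,9,10,11,12,13,14,15}
step 2: b <- d                       {0,1,2,3,4,5,6,7,8,9,10,11,12,13,14,15}
step 3: d <- (b // 5)                {0,1,2,3,4,5,6,7,8,9,10,11,12,13,14,15}

Answer: 4 steps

d: 0,-1,-1,-1,-1,-1,-1,-1,-1,-1,-1,-1,-1,-1,-1,-1
b: 0,-1,-1,-1,-2,-2,-2,-3,-3,-3,-4,-4,-4,-5,-5,-5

steps = 4; useful = 64; efficiency = 64/64 = 1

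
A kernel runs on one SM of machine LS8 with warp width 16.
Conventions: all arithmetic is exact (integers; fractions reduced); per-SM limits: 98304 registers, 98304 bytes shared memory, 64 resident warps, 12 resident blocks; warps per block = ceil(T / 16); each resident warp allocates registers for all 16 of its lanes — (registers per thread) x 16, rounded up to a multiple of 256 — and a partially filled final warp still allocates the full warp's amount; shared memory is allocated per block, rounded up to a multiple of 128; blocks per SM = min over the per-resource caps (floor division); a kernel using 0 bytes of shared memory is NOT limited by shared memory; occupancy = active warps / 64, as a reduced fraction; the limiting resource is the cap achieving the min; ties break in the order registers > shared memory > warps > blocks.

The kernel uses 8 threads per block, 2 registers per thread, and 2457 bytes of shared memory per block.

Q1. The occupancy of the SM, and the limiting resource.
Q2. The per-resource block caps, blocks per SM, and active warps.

Answer: occupancy 3/16, limited by blocks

registers: 384 blocks
shared memory: 38 blocks
warps: 64 blocks
blocks: 12 blocks

Answer: 12 blocks, 12 active warps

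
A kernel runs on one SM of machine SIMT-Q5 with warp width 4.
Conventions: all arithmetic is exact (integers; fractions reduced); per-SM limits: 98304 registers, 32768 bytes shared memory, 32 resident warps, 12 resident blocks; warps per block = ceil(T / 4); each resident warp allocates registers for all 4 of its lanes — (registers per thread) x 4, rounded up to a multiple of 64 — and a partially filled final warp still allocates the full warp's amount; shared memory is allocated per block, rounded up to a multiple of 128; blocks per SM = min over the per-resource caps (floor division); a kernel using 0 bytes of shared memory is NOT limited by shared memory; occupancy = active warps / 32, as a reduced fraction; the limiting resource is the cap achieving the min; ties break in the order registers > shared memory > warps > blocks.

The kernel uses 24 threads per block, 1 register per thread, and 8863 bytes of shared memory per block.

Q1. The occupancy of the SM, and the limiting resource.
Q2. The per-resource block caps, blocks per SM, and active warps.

Answer: occupancy 9/16, limited by shared memory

registers: 256 blocks
shared memory: 3 blocks
warps: 5 blocks
blocks: 12 blocks

Answer: 3 blocks, 18 active warps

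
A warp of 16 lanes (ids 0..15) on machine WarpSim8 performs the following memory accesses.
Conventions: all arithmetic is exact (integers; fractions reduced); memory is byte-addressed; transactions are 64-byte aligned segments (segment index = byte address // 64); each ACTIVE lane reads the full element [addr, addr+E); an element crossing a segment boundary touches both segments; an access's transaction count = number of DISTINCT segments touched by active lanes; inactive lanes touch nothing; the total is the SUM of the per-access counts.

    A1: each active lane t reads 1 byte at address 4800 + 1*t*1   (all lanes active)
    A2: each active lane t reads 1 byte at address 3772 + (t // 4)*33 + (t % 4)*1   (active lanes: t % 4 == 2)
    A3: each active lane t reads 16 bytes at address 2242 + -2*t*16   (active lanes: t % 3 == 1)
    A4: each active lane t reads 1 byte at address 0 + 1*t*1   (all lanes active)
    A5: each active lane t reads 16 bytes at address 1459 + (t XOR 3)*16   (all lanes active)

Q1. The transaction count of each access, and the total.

A1: 1 transaction
A2: 3 transactions
A3: 5 transactions
A4: 1 transaction
A5: 5 transactions

Answer: 1,3,5,1,5; total 15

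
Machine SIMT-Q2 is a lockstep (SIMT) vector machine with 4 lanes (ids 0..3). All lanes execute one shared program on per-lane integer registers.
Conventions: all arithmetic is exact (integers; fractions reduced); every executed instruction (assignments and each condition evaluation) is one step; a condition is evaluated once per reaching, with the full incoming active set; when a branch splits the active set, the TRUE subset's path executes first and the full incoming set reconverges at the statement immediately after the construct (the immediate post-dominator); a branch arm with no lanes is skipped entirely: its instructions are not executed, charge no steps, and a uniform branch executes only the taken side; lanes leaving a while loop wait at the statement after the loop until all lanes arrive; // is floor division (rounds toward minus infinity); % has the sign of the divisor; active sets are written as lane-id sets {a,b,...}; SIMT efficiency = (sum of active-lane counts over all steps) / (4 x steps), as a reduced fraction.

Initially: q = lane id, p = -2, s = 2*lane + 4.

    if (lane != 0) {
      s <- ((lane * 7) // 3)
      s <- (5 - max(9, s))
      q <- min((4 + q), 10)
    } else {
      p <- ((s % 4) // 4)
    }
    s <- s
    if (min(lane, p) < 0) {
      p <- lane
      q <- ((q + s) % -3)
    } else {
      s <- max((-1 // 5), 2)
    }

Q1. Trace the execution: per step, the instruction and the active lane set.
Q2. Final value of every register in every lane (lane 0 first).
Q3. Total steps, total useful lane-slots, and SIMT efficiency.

step 0: eval (lane != 0)             {0,1,2,3}
step 1: s <- ((lane * 7) // 3)       {1,2,3}
step 2: s <- (5 - max(9, s))         {1,2,3}
step 3: q <- min((4 + q), 10)        {1,2,3}
step 4: p <- ((s % 4) // 4)          {0}
step 5: s <- s                       {0,1,2,3}
step 6: eval (min(lane, p) < 0)      {0,1,2,3}
step 7: p <- lane                    {1,2,3}
step 8: q <- ((q + s) % -3)          {1,2,3}
step 9: s <- max((-1 // 5), 2)       {0}

Answer: 10 steps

q: 0,-2,-1,0
p: 0,1,2,3
s: 2,-4,-4,-4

steps = 10; useful = 29; efficiency = 29/40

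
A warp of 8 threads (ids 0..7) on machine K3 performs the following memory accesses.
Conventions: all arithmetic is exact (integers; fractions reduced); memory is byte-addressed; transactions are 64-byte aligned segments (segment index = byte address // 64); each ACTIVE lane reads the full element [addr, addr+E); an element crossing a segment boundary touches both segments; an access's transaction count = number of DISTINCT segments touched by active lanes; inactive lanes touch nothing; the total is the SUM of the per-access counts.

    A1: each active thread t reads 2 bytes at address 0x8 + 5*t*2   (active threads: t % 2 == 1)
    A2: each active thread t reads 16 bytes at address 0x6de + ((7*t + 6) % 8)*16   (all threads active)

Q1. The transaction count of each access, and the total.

A1: 2 transactions
A2: 3 transactions

Answer: 2,3; total 5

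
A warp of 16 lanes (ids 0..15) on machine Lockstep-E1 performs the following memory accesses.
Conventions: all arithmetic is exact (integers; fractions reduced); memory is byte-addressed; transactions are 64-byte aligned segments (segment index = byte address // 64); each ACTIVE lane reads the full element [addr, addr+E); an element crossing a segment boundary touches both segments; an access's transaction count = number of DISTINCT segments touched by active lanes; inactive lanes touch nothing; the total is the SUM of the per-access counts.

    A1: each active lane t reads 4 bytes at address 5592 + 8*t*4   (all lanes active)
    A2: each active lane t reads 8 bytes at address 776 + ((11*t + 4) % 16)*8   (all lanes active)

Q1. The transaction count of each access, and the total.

A1: 8 transactions
A2: 3 transactions

Answer: 8,3; total 11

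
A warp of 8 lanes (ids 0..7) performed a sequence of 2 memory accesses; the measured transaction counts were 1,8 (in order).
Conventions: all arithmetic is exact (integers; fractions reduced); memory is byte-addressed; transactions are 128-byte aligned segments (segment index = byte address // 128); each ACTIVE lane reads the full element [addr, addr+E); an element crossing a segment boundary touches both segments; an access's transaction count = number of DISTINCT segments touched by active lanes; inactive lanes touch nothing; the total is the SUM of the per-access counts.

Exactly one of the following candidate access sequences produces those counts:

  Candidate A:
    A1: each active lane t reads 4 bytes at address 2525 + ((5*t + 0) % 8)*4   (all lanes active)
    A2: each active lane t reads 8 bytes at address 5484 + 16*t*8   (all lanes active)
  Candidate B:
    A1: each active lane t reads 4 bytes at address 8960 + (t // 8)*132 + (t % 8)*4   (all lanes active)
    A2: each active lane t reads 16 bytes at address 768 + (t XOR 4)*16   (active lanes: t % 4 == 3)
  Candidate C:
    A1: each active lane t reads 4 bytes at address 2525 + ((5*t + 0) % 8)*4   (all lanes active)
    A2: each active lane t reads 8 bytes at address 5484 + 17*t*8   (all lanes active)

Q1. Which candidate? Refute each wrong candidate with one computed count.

B: A2 gives 1 transaction, not 8
C: A2 gives 9 transactions, not 8
A: all counts match (1,8)

Answer: A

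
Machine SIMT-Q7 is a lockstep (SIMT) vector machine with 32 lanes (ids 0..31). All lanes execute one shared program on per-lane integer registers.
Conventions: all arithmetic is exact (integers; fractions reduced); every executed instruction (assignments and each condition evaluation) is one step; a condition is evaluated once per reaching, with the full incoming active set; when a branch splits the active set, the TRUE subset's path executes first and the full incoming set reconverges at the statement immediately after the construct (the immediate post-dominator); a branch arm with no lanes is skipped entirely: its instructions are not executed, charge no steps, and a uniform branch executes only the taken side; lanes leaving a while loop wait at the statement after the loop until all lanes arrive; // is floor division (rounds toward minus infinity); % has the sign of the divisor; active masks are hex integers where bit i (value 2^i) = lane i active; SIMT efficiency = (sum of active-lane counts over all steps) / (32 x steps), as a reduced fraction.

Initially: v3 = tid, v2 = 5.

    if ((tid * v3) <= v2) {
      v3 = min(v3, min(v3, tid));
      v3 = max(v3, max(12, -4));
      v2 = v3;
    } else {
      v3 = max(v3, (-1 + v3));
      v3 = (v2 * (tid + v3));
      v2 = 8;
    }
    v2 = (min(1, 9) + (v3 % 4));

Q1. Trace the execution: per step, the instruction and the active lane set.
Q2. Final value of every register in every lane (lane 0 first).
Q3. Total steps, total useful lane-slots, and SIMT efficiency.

step 0: eval ((tid * v3) <= v2)      0xffffffff
step 1: v3 <- min(v3, min(v3, tid))  0x00000007
step 2: v3 <- max(v3, max(12, -4))   0x00000007
step 3: v2 <- v3                     0x00000007
step 4: v3 <- max(v3, (-1 + v3))     0xfffffff8
step 5: v3 <- (v2 * (tid + v3))      0xfffffff8
step 6: v2 <- 8                      0xfffffff8
step 7: v2 <- (min(1, 9) + (v3 % 4)) 0xffffffff

Answer: 8 steps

v3: 12,12,12,30,40,50,60,70,80,90,100,110,120,130,140,150,160,170,180,190,200,210,220,230,240,250,260,270,280,290,300,310
v2: 1,1,1,3,1,3,1,3,1,3,1,3,1,3,1,3,1,3,1,3,1,3,1,3,1,3,1,3,1,3,1,3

steps = 8; useful = 160; efficiency = 160/256 = 5/8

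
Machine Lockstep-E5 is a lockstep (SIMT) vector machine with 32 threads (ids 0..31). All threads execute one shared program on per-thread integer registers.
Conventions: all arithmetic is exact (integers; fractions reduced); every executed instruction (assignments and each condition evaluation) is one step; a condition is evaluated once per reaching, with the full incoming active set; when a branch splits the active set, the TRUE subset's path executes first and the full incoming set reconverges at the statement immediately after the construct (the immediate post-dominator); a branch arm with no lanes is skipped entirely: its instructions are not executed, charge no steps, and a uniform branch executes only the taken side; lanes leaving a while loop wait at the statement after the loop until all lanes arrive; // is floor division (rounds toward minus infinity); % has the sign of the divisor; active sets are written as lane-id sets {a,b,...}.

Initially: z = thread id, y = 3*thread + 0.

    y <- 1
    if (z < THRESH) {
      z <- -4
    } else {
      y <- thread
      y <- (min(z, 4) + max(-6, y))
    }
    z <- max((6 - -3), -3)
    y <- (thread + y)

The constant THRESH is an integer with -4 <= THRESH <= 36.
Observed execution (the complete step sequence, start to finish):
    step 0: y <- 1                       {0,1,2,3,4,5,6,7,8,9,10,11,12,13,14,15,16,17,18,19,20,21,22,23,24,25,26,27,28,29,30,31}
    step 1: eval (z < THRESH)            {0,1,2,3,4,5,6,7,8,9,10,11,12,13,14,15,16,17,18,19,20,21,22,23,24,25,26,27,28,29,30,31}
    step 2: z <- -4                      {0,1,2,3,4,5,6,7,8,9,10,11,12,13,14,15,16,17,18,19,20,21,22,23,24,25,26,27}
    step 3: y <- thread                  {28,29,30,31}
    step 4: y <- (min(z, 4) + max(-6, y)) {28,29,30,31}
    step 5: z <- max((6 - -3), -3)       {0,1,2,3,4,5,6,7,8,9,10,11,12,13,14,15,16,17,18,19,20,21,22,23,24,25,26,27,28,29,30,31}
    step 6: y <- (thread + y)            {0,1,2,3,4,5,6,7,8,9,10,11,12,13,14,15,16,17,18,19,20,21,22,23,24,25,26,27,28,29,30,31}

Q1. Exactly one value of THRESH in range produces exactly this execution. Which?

Answer: THRESH = 28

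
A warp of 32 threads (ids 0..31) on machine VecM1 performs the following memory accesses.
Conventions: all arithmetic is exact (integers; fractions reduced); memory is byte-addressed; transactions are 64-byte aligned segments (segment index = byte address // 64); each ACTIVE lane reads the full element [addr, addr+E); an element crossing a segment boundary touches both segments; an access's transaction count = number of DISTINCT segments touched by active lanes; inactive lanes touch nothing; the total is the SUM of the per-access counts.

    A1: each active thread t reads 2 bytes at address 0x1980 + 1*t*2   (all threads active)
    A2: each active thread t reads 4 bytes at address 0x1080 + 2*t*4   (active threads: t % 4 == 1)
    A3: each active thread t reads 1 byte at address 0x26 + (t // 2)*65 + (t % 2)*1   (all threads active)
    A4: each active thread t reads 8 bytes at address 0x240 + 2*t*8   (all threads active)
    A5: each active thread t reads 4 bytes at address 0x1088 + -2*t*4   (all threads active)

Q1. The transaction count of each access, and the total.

A1: 1 transaction
A2: 4 transactions
A3: 16 transactions
A4: 8 transactions
A5: 5 transactions

Answer: 1,4,16,8,5; total 34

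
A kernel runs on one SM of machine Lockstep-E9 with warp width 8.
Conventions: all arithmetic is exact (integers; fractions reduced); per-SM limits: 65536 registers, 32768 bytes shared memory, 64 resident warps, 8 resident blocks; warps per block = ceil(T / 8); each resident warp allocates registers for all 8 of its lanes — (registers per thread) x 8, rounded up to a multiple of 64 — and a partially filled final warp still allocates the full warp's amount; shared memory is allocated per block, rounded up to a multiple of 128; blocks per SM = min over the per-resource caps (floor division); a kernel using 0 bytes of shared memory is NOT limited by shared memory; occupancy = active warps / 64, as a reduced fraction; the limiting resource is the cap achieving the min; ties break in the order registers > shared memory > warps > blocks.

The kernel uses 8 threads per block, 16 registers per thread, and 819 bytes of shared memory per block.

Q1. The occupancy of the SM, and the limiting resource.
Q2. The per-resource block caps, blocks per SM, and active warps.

Answer: occupancy 1/8, limited by blocks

registers: 512 blocks
shared memory: 36 blocks
warps: 64 blocks
blocks: 8 blocks

Answer: 8 blocks, 8 active warps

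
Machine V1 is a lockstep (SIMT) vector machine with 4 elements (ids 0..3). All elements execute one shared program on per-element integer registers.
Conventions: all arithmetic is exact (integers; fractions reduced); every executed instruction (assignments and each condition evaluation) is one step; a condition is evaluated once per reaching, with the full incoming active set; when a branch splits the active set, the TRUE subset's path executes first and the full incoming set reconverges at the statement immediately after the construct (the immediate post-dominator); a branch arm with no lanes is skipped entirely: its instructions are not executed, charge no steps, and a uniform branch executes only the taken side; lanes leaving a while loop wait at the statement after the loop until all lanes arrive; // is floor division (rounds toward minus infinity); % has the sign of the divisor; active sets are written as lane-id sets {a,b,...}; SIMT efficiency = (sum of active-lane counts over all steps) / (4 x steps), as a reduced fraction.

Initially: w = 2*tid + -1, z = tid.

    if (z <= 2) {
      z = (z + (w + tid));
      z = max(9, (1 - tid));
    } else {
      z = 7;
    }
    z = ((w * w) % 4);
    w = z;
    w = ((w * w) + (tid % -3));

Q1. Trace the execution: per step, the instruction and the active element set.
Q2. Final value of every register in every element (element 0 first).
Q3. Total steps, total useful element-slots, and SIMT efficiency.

step 0: eval (z <= 2)                {0,1,2,3}
step 1: z <- (z + (w + tid))         {0,1,2}
step 2: z <- max(9, (1 - tid))       {0,1,2}
step 3: z <- 7                       {3}
step 4: z <- ((w * w) % 4)           {0,1,2,3}
step 5: w <- z                       {0,1,2,3}
step 6: w <- ((w * w) + (tid % -3))  {0,1,2,3}

Answer: 7 steps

w: 1,-1,0,1
z: 1,1,1,1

steps = 7; useful = 23; efficiency = 23/28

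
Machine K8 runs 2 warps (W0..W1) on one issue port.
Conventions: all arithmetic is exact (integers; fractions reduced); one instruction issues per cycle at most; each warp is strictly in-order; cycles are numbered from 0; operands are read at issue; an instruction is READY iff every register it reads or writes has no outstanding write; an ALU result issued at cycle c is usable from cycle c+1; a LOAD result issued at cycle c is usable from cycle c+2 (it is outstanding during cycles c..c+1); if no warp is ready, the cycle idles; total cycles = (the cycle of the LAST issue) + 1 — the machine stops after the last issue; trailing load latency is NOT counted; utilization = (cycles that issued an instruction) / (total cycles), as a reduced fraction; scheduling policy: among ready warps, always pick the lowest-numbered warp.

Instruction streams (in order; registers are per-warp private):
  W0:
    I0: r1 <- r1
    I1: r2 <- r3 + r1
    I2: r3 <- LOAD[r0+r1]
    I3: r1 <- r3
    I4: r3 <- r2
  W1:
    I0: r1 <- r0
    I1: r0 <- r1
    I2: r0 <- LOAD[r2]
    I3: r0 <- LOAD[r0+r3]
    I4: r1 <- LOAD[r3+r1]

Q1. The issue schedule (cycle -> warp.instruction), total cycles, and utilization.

cycle 0: W0.I0
cycle 1: W0.I1
cycle 2: W0.I2
cycle 3: W1.I0
cycle 4: W0.I3
cycle 5: W0.I4
cycle 6: W1.I1
cycle 7: W1.I2
cycle 8: idle
cycle 9: W1.I3
cycle 10: W1.I4

Answer: 11 cycles, utilization 10/11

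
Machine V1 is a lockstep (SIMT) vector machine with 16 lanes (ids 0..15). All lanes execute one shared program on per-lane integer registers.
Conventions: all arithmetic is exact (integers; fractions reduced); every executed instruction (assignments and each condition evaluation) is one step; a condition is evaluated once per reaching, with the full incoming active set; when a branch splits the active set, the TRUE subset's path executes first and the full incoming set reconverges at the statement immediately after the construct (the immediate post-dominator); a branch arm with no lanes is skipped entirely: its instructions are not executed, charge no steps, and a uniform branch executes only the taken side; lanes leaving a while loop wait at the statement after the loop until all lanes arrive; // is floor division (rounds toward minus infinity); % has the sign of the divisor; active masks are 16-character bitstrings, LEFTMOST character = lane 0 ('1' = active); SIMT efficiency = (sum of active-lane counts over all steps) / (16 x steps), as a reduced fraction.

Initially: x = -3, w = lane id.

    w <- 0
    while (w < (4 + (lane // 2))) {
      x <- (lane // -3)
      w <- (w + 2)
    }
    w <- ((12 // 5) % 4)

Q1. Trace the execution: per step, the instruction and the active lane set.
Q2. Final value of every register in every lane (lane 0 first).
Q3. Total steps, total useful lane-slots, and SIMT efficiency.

step 0: w <- 0                       1111111111111111
step 1: eval (w < (4 + (lane // 2))) 1111111111111111
step 2: x <- (lane // -3)            1111111111111111
step 3: w <- (w + 2)                 1111111111111111
step 4: eval (w < (4 + (lane // 2))) 1111111111111111
step 5: x <- (lane // -3)            1111111111111111
step 6: w <- (w + 2)                 1111111111111111
step 7: eval (w < (4 + (lane // 2))) 1111111111111111
step 8: x <- (lane // -3)            0011111111111111
step 9: w <- (w + 2)                 0011111111111111
step 10: eval (w < (4 + (lane // 2))) 0011111111111111
step 11: x <- (lane // -3)            0000001111111111
step 12: w <- (w + 2)                 0000001111111111
step 13: eval (w < (4 + (lane // 2))) 0000001111111111
step 14: x <- (lane // -3)            0000000000111111
step 15: w <- (w + 2)                 0000000000111111
step 16: eval (w < (4 + (lane // 2))) 0000000000111111
step 17: x <- (lane // -3)            0000000000000011
step 18: w <- (w + 2)                 0000000000000011
step 19: eval (w < (4 + (lane // 2))) 0000000000000011
step 20: w <- ((12 // 5) % 4)         1111111111111111

Answer: 21 steps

x: 0,-1,-1,-1,-2,-2,-2,-3,-3,-3,-4,-4,-4,-5,-5,-5
w: 2,2,2,2,2,2,2,2,2,2,2,2,2,2,2,2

steps = 21; useful = 240; efficiency = 240/336 = 5/7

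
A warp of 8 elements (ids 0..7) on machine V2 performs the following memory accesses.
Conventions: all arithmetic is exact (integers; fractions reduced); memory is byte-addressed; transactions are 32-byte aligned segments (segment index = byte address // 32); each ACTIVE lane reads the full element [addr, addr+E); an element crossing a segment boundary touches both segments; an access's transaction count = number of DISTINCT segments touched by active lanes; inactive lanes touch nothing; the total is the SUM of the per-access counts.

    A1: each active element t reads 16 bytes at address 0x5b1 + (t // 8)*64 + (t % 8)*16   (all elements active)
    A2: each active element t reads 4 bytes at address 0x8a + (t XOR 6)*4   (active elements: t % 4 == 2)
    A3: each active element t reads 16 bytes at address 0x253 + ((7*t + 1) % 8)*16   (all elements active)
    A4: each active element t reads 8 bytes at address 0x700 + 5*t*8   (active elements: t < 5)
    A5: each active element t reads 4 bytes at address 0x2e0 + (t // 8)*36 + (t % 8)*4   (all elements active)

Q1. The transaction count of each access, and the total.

A1: 5 transactions
A2: 1 transaction
A3: 5 transactions
A4: 5 transactions
A5: 1 transaction

Answer: 5,1,5,5,1; total 17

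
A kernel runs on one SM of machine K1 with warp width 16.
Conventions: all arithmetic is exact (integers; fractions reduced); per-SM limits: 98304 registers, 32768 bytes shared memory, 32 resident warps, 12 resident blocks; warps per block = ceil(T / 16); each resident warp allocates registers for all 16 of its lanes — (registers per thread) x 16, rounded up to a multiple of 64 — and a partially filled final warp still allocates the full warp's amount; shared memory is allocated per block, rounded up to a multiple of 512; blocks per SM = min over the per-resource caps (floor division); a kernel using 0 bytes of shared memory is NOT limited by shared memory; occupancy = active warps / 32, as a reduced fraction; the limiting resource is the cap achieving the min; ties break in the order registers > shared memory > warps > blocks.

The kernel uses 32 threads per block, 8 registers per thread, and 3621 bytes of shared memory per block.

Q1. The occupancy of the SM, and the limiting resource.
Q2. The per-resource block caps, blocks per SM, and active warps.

Answer: occupancy 1/2, limited by shared memory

registers: 384 blocks
shared memory: 8 blocks
warps: 16 blocks
blocks: 12 blocks

Answer: 8 blocks, 16 active warps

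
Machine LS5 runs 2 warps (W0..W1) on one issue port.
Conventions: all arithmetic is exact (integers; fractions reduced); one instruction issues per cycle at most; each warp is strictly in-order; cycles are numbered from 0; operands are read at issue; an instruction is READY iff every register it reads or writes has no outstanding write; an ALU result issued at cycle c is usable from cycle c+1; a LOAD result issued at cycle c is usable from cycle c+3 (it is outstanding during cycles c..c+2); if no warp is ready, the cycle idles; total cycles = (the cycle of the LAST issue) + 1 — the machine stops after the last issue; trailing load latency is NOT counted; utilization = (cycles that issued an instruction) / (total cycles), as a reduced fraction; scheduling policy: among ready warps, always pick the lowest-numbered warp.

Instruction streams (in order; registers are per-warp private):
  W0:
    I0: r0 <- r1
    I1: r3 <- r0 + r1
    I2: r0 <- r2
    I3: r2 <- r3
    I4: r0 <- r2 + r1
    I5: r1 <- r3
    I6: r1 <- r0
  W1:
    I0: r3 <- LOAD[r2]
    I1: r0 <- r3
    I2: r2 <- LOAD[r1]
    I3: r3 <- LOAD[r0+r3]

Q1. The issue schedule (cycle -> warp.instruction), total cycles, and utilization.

cycle 0: W0.I0
cycle 1: W0.I1
cycle 2: W0.I2
cycle 3: W0.I3
cycle 4: W0.I4
cycle 5: W0.I5
cycle 6: W0.I6
cycle 7: W1.I0
cycle 8: idle
cycle 9: idle
cycle 10: W1.I1
cycle 11: W1.I2
cycle 12: W1.I3

Answer: 13 cycles, utilization 11/13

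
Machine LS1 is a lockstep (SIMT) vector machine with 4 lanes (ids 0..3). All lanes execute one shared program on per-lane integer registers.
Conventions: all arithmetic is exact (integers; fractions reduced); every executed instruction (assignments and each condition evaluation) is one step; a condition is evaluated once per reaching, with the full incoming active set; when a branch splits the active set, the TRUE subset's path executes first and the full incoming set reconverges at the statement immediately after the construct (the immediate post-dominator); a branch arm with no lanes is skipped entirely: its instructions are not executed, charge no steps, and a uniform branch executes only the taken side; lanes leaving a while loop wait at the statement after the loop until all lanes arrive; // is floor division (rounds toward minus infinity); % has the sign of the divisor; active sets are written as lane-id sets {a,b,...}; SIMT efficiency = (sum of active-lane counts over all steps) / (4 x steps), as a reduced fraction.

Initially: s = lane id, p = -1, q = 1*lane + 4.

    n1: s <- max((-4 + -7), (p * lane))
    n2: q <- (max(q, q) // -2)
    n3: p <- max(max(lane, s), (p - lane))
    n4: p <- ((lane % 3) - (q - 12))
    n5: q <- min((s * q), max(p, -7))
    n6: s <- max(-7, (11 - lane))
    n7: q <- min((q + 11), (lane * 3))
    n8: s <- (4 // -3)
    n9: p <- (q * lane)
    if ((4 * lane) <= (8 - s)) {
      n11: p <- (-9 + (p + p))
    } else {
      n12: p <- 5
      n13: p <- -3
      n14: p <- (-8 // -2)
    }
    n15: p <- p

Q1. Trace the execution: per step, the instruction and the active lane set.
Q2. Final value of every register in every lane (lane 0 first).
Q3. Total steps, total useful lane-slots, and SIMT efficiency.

step 0: s <- max((-4 + -7), (p * lane)) {0,1,2,3}
step 1: q <- (max(q, q) // -2)       {0,1,2,3}
step 2: p <- max(max(lane, s), (p - lane)) {0,1,2,3}
step 3: p <- ((lane % 3) - (q - 12)) {0,1,2,3}
step 4: q <- min((s * q), max(p, -7)) {0,1,2,3}
step 5: s <- max(-7, (11 - lane))    {0,1,2,3}
step 6: q <- min((q + 11), (lane * 3)) {0,1,2,3}
step 7: s <- (4 // -3)               {0,1,2,3}
step 8: p <- (q * lane)              {0,1,2,3}
step 9: eval ((4 * lane) <= (8 - s)) {0,1,2,3}
step 10: p <- (-9 + (p + p))          {0,1,2}
step 11: p <- 5                       {3}
step 12: p <- -3                      {3}
step 13: p <- (-8 // -2)              {3}
step 14: p <- p                       {0,1,2,3}

Answer: 15 steps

s: -2,-2,-2,-2
p: -9,-3,15,4
q: 0,3,6,9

steps = 15; useful = 50; efficiency = 50/60 = 5/6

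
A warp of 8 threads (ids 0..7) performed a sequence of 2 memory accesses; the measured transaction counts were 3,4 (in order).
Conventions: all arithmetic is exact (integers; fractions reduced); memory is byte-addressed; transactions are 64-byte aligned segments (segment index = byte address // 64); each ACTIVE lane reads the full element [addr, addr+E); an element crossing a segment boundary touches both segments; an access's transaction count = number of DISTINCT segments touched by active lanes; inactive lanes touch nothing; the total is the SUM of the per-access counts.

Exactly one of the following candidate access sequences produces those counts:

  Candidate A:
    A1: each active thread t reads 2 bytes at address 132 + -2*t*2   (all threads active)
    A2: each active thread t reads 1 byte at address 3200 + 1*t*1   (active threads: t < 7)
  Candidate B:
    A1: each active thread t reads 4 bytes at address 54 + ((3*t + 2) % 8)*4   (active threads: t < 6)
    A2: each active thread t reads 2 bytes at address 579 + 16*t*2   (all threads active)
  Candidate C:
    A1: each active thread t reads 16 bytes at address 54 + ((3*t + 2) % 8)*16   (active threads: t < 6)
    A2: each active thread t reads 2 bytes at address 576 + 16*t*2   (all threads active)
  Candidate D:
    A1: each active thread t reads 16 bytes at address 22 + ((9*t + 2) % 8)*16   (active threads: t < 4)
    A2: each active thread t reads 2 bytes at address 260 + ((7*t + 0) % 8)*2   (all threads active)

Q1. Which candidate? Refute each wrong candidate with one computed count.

A: A1 gives 2 transactions, not 3
B: A1 gives 2 transactions, not 3
D: A1 gives 2 transactions, not 3
C: all counts match (3,4)

Answer: C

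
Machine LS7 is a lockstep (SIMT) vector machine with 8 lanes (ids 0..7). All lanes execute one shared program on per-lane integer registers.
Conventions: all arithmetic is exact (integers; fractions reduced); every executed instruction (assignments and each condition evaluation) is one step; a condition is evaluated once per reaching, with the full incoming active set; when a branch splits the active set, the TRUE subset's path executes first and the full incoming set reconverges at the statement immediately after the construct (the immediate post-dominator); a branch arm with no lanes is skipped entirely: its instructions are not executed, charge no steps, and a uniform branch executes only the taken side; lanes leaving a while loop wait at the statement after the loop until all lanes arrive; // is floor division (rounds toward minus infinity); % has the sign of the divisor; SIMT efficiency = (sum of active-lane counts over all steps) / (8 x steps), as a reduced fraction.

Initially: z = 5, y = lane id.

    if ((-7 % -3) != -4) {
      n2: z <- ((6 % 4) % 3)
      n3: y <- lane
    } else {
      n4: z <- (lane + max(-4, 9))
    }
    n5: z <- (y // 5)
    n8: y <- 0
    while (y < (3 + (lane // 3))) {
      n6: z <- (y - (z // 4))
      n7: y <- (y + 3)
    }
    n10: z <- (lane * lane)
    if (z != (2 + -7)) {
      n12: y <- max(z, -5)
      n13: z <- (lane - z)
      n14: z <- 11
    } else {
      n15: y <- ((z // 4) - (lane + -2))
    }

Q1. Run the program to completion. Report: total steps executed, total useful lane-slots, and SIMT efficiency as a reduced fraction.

Answer: 17 steps, 127 useful, 127/136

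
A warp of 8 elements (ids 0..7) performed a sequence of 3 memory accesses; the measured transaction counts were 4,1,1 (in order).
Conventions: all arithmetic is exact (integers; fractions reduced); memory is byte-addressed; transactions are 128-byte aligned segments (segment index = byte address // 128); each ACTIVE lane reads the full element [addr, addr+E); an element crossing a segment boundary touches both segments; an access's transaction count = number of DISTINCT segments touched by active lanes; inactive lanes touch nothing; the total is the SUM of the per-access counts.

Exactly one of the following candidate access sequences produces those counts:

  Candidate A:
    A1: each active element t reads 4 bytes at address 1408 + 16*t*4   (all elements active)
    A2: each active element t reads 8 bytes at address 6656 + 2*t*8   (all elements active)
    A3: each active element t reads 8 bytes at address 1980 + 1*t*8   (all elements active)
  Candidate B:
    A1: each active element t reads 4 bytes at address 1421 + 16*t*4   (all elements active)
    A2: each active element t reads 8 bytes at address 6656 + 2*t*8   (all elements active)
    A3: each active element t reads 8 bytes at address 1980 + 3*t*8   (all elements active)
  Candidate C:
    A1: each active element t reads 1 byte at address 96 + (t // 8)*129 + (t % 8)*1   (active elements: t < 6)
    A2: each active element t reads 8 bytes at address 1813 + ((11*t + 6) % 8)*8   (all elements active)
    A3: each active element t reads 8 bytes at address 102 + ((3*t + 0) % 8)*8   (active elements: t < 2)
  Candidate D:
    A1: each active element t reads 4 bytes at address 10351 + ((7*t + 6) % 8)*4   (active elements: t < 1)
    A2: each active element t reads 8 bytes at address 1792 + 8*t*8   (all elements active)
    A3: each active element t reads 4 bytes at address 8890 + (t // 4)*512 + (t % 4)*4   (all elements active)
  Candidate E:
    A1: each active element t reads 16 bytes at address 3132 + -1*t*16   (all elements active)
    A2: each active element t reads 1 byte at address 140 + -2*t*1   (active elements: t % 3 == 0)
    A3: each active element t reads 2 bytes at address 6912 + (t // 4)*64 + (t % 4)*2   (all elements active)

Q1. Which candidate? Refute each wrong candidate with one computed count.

B: A3 gives 2 transactions, not 1
C: A1 gives 1 transaction, not 4
D: A1 gives 1 transaction, not 4
E: A1 gives 2 transactions, not 4
A: all counts match (4,1,1)

Answer: A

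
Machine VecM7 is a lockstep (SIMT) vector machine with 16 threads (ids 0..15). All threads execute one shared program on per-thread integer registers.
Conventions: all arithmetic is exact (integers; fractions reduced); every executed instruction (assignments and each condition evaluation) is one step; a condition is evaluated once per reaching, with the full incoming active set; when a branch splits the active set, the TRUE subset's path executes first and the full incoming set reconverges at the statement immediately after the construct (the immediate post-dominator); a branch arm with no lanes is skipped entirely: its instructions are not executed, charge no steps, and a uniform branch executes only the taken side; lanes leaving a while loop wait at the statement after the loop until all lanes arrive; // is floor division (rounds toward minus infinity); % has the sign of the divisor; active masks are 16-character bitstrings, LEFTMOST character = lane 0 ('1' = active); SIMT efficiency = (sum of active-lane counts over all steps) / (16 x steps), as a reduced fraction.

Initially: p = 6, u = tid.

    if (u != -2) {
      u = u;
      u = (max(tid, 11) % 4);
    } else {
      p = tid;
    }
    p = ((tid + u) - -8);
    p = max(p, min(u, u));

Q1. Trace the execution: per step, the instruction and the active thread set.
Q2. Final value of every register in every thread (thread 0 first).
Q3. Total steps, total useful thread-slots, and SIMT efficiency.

step 0: eval (u != -2)               1111111111111111
step 1: u <- u                       1111111111111111
step 2: u <- (max(tid, 11) % 4)      1111111111111111
step 3: p <- ((tid + u) - -8)        1111111111111111
step 4: p <- max(p, min(u, u))       1111111111111111

Answer: 5 steps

p: 11,12,13,14,15,16,17,18,19,20,21,22,20,22,24,26
u: 3,3,3,3,3,3,3,3,3,3,3,3,0,1,2,3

steps = 5; useful = 80; efficiency = 80/80 = 1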